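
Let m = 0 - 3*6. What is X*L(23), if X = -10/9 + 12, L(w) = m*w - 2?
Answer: -40768/9 ≈ -4529.8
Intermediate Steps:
m = -18 (m = 0 - 18 = -18)
L(w) = -2 - 18*w (L(w) = -18*w - 2 = -2 - 18*w)
X = 98/9 (X = (1/9)*(-10) + 12 = -10/9 + 12 = 98/9 ≈ 10.889)
X*L(23) = 98*(-2 - 18*23)/9 = 98*(-2 - 414)/9 = (98/9)*(-416) = -40768/9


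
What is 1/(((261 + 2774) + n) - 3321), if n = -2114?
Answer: -1/2400 ≈ -0.00041667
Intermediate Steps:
1/(((261 + 2774) + n) - 3321) = 1/(((261 + 2774) - 2114) - 3321) = 1/((3035 - 2114) - 3321) = 1/(921 - 3321) = 1/(-2400) = -1/2400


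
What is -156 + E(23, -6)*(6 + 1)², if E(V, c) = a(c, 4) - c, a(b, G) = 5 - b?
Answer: 677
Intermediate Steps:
E(V, c) = 5 - 2*c (E(V, c) = (5 - c) - c = 5 - 2*c)
-156 + E(23, -6)*(6 + 1)² = -156 + (5 - 2*(-6))*(6 + 1)² = -156 + (5 + 12)*7² = -156 + 17*49 = -156 + 833 = 677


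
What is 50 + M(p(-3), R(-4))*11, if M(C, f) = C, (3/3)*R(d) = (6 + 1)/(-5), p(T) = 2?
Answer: 72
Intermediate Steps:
R(d) = -7/5 (R(d) = (6 + 1)/(-5) = 7*(-⅕) = -7/5)
50 + M(p(-3), R(-4))*11 = 50 + 2*11 = 50 + 22 = 72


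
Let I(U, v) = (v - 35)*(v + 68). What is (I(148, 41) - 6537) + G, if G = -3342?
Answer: -9225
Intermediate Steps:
I(U, v) = (-35 + v)*(68 + v)
(I(148, 41) - 6537) + G = ((-2380 + 41**2 + 33*41) - 6537) - 3342 = ((-2380 + 1681 + 1353) - 6537) - 3342 = (654 - 6537) - 3342 = -5883 - 3342 = -9225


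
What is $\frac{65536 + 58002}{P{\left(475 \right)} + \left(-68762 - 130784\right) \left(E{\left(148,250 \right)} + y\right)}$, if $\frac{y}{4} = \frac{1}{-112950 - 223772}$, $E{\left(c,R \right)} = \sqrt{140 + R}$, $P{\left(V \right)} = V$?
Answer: $- \frac{557208637837670202}{146727795409437057333517} - \frac{698757666645052561108 \sqrt{390}}{440183386228311172000551} \approx -0.031353$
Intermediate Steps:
$y = - \frac{2}{168361}$ ($y = \frac{4}{-112950 - 223772} = \frac{4}{-336722} = 4 \left(- \frac{1}{336722}\right) = - \frac{2}{168361} \approx -1.1879 \cdot 10^{-5}$)
$\frac{65536 + 58002}{P{\left(475 \right)} + \left(-68762 - 130784\right) \left(E{\left(148,250 \right)} + y\right)} = \frac{65536 + 58002}{475 + \left(-68762 - 130784\right) \left(\sqrt{140 + 250} - \frac{2}{168361}\right)} = \frac{123538}{475 - 199546 \left(\sqrt{390} - \frac{2}{168361}\right)} = \frac{123538}{475 - 199546 \left(- \frac{2}{168361} + \sqrt{390}\right)} = \frac{123538}{475 + \left(\frac{399092}{168361} - 199546 \sqrt{390}\right)} = \frac{123538}{\frac{80370567}{168361} - 199546 \sqrt{390}}$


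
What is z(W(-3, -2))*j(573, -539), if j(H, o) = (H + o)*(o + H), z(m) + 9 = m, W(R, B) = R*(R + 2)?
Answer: -6936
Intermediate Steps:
W(R, B) = R*(2 + R)
z(m) = -9 + m
j(H, o) = (H + o)**2 (j(H, o) = (H + o)*(H + o) = (H + o)**2)
z(W(-3, -2))*j(573, -539) = (-9 - 3*(2 - 3))*(573 - 539)**2 = (-9 - 3*(-1))*34**2 = (-9 + 3)*1156 = -6*1156 = -6936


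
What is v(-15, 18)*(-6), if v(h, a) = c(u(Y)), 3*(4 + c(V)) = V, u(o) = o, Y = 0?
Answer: 24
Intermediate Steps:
c(V) = -4 + V/3
v(h, a) = -4 (v(h, a) = -4 + (1/3)*0 = -4 + 0 = -4)
v(-15, 18)*(-6) = -4*(-6) = 24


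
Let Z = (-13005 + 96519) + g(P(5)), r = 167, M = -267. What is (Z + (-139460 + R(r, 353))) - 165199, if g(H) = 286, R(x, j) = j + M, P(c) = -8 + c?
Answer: -220773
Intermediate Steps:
R(x, j) = -267 + j (R(x, j) = j - 267 = -267 + j)
Z = 83800 (Z = (-13005 + 96519) + 286 = 83514 + 286 = 83800)
(Z + (-139460 + R(r, 353))) - 165199 = (83800 + (-139460 + (-267 + 353))) - 165199 = (83800 + (-139460 + 86)) - 165199 = (83800 - 139374) - 165199 = -55574 - 165199 = -220773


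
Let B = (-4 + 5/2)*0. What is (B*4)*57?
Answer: 0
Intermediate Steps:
B = 0 (B = (-4 + 5*(½))*0 = (-4 + 5/2)*0 = -3/2*0 = 0)
(B*4)*57 = (0*4)*57 = 0*57 = 0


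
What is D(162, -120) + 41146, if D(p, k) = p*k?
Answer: 21706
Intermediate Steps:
D(p, k) = k*p
D(162, -120) + 41146 = -120*162 + 41146 = -19440 + 41146 = 21706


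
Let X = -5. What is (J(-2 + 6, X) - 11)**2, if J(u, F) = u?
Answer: 49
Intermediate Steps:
(J(-2 + 6, X) - 11)**2 = ((-2 + 6) - 11)**2 = (4 - 11)**2 = (-7)**2 = 49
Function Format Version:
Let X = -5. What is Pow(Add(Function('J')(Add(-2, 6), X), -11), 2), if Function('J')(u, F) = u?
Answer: 49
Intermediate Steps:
Pow(Add(Function('J')(Add(-2, 6), X), -11), 2) = Pow(Add(Add(-2, 6), -11), 2) = Pow(Add(4, -11), 2) = Pow(-7, 2) = 49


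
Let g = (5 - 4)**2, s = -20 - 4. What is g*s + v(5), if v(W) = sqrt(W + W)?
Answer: -24 + sqrt(10) ≈ -20.838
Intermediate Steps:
v(W) = sqrt(2)*sqrt(W) (v(W) = sqrt(2*W) = sqrt(2)*sqrt(W))
s = -24
g = 1 (g = 1**2 = 1)
g*s + v(5) = 1*(-24) + sqrt(2)*sqrt(5) = -24 + sqrt(10)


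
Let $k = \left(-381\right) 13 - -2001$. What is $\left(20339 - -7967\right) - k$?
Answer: $31258$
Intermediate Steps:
$k = -2952$ ($k = -4953 + 2001 = -2952$)
$\left(20339 - -7967\right) - k = \left(20339 - -7967\right) - -2952 = \left(20339 + 7967\right) + 2952 = 28306 + 2952 = 31258$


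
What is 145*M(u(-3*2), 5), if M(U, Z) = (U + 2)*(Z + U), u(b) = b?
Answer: 580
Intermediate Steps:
M(U, Z) = (2 + U)*(U + Z)
145*M(u(-3*2), 5) = 145*((-3*2)² + 2*(-3*2) + 2*5 - 3*2*5) = 145*((-6)² + 2*(-6) + 10 - 6*5) = 145*(36 - 12 + 10 - 30) = 145*4 = 580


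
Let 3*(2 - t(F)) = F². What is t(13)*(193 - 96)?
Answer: -15811/3 ≈ -5270.3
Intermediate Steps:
t(F) = 2 - F²/3
t(13)*(193 - 96) = (2 - ⅓*13²)*(193 - 96) = (2 - ⅓*169)*97 = (2 - 169/3)*97 = -163/3*97 = -15811/3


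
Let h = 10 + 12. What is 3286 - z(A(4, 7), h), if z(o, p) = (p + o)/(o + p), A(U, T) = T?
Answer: 3285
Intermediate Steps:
h = 22
z(o, p) = 1 (z(o, p) = (o + p)/(o + p) = 1)
3286 - z(A(4, 7), h) = 3286 - 1*1 = 3286 - 1 = 3285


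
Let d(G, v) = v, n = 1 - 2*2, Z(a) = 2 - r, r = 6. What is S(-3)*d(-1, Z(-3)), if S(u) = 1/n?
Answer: 4/3 ≈ 1.3333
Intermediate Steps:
Z(a) = -4 (Z(a) = 2 - 1*6 = 2 - 6 = -4)
n = -3 (n = 1 - 4 = -3)
S(u) = -⅓ (S(u) = 1/(-3) = -⅓)
S(-3)*d(-1, Z(-3)) = -⅓*(-4) = 4/3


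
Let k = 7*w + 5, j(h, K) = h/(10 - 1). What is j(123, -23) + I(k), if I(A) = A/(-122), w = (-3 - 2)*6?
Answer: 5617/366 ≈ 15.347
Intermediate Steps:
j(h, K) = h/9
w = -30 (w = -5*6 = -30)
k = -205 (k = 7*(-30) + 5 = -210 + 5 = -205)
I(A) = -A/122 (I(A) = A*(-1/122) = -A/122)
j(123, -23) + I(k) = (⅑)*123 - 1/122*(-205) = 41/3 + 205/122 = 5617/366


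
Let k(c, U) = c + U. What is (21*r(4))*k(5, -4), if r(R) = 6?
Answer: 126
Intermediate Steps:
k(c, U) = U + c
(21*r(4))*k(5, -4) = (21*6)*(-4 + 5) = 126*1 = 126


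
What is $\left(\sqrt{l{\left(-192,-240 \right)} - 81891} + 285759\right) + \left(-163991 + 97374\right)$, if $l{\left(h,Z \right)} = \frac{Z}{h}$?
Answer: $219142 + \frac{i \sqrt{327559}}{2} \approx 2.1914 \cdot 10^{5} + 286.16 i$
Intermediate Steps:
$l{\left(h,Z \right)} = \frac{Z}{h}$
$\left(\sqrt{l{\left(-192,-240 \right)} - 81891} + 285759\right) + \left(-163991 + 97374\right) = \left(\sqrt{- \frac{240}{-192} - 81891} + 285759\right) + \left(-163991 + 97374\right) = \left(\sqrt{\left(-240\right) \left(- \frac{1}{192}\right) - 81891} + 285759\right) - 66617 = \left(\sqrt{\frac{5}{4} - 81891} + 285759\right) - 66617 = \left(\sqrt{- \frac{327559}{4}} + 285759\right) - 66617 = \left(\frac{i \sqrt{327559}}{2} + 285759\right) - 66617 = \left(285759 + \frac{i \sqrt{327559}}{2}\right) - 66617 = 219142 + \frac{i \sqrt{327559}}{2}$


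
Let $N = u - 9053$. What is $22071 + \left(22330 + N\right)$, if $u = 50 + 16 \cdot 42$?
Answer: $36070$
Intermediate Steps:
$u = 722$ ($u = 50 + 672 = 722$)
$N = -8331$ ($N = 722 - 9053 = -8331$)
$22071 + \left(22330 + N\right) = 22071 + \left(22330 - 8331\right) = 22071 + 13999 = 36070$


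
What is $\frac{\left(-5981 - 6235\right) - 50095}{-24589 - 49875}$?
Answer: $\frac{62311}{74464} \approx 0.83679$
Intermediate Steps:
$\frac{\left(-5981 - 6235\right) - 50095}{-24589 - 49875} = \frac{\left(-5981 - 6235\right) - 50095}{-74464} = \left(-12216 - 50095\right) \left(- \frac{1}{74464}\right) = \left(-62311\right) \left(- \frac{1}{74464}\right) = \frac{62311}{74464}$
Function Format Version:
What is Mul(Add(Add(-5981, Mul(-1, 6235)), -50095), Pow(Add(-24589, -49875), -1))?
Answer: Rational(62311, 74464) ≈ 0.83679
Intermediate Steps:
Mul(Add(Add(-5981, Mul(-1, 6235)), -50095), Pow(Add(-24589, -49875), -1)) = Mul(Add(Add(-5981, -6235), -50095), Pow(-74464, -1)) = Mul(Add(-12216, -50095), Rational(-1, 74464)) = Mul(-62311, Rational(-1, 74464)) = Rational(62311, 74464)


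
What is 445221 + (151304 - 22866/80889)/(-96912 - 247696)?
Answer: 2068420263877127/4645832752 ≈ 4.4522e+5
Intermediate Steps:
445221 + (151304 - 22866/80889)/(-96912 - 247696) = 445221 + (151304 - 22866*1/80889)/(-344608) = 445221 + (151304 - 7622/26963)*(-1/344608) = 445221 + (4079602130/26963)*(-1/344608) = 445221 - 2039801065/4645832752 = 2068420263877127/4645832752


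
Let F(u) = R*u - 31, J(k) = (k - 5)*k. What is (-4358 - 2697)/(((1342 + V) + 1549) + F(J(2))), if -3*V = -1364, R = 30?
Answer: -21165/9404 ≈ -2.2506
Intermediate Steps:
V = 1364/3 (V = -1/3*(-1364) = 1364/3 ≈ 454.67)
J(k) = k*(-5 + k) (J(k) = (-5 + k)*k = k*(-5 + k))
F(u) = -31 + 30*u (F(u) = 30*u - 31 = -31 + 30*u)
(-4358 - 2697)/(((1342 + V) + 1549) + F(J(2))) = (-4358 - 2697)/(((1342 + 1364/3) + 1549) + (-31 + 30*(2*(-5 + 2)))) = -7055/((5390/3 + 1549) + (-31 + 30*(2*(-3)))) = -7055/(10037/3 + (-31 + 30*(-6))) = -7055/(10037/3 + (-31 - 180)) = -7055/(10037/3 - 211) = -7055/9404/3 = -7055*3/9404 = -21165/9404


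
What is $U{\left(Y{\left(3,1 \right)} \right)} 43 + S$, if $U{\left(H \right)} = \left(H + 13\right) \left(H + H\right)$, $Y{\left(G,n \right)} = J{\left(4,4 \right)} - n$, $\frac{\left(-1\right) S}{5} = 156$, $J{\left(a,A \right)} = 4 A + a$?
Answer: $51508$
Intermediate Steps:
$J{\left(a,A \right)} = a + 4 A$
$S = -780$ ($S = \left(-5\right) 156 = -780$)
$Y{\left(G,n \right)} = 20 - n$ ($Y{\left(G,n \right)} = \left(4 + 4 \cdot 4\right) - n = \left(4 + 16\right) - n = 20 - n$)
$U{\left(H \right)} = 2 H \left(13 + H\right)$ ($U{\left(H \right)} = \left(13 + H\right) 2 H = 2 H \left(13 + H\right)$)
$U{\left(Y{\left(3,1 \right)} \right)} 43 + S = 2 \left(20 - 1\right) \left(13 + \left(20 - 1\right)\right) 43 - 780 = 2 \cdot 19 \left(13 + 19\right) 43 - 780 = 2 \cdot 19 \cdot 32 \cdot 43 - 780 = 1216 \cdot 43 - 780 = 52288 - 780 = 51508$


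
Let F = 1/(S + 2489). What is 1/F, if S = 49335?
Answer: 51824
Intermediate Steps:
F = 1/51824 (F = 1/(49335 + 2489) = 1/51824 ≈ 1.9296e-5)
1/F = 1/(1/51824) = 51824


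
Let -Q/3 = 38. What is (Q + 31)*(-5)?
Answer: 415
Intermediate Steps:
Q = -114 (Q = -3*38 = -114)
(Q + 31)*(-5) = (-114 + 31)*(-5) = -83*(-5) = 415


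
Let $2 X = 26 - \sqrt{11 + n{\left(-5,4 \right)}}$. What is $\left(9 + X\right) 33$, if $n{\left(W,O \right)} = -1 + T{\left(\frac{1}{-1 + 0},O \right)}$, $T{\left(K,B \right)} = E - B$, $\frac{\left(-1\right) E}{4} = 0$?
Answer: $726 - \frac{33 \sqrt{6}}{2} \approx 685.58$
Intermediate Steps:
$E = 0$ ($E = \left(-4\right) 0 = 0$)
$T{\left(K,B \right)} = - B$ ($T{\left(K,B \right)} = 0 - B = - B$)
$n{\left(W,O \right)} = -1 - O$
$X = 13 - \frac{\sqrt{6}}{2}$ ($X = \frac{26 - \sqrt{11 - 5}}{2} = \frac{26 - \sqrt{6}}{2} = 13 - \frac{\sqrt{6}}{2} \approx 11.775$)
$\left(9 + X\right) 33 = \left(9 + \left(13 - \frac{\sqrt{6}}{2}\right)\right) 33 = \left(22 - \frac{\sqrt{6}}{2}\right) 33 = 726 - \frac{33 \sqrt{6}}{2}$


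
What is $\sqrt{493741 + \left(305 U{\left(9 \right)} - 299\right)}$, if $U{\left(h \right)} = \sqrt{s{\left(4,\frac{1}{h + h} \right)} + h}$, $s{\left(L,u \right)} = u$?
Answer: $\frac{\sqrt{17763912 + 1830 \sqrt{326}}}{6} \approx 703.11$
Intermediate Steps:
$U{\left(h \right)} = \sqrt{h + \frac{1}{2 h}}$ ($U{\left(h \right)} = \sqrt{\frac{1}{h + h} + h} = \sqrt{\frac{1}{2 h} + h} = \sqrt{h + \frac{1}{2 h}}$)
$\sqrt{493741 + \left(305 U{\left(9 \right)} - 299\right)} = \sqrt{493741 - \left(299 - 305 \frac{\sqrt{\frac{2}{9} + 4 \cdot 9}}{2}\right)} = \sqrt{493741 - \left(299 - 305 \frac{\sqrt{2 \cdot \frac{1}{9} + 36}}{2}\right)} = \sqrt{493741 - \left(299 - 305 \frac{\sqrt{\frac{2}{9} + 36}}{2}\right)} = \sqrt{493741 - \left(299 - 305 \frac{\sqrt{\frac{326}{9}}}{2}\right)} = \sqrt{493741 - \left(299 - 305 \frac{\frac{1}{3} \sqrt{326}}{2}\right)} = \sqrt{493741 - \left(299 - 305 \frac{\sqrt{326}}{6}\right)} = \sqrt{493741 - \left(299 - \frac{305 \sqrt{326}}{6}\right)} = \sqrt{493442 + \frac{305 \sqrt{326}}{6}}$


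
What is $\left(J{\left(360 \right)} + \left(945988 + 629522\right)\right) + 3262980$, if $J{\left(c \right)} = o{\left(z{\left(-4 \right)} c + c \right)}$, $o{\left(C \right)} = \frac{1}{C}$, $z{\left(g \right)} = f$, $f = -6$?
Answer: $\frac{8709281999}{1800} \approx 4.8385 \cdot 10^{6}$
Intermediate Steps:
$z{\left(g \right)} = -6$
$J{\left(c \right)} = - \frac{1}{5 c}$ ($J{\left(c \right)} = \frac{1}{- 6 c + c} = \frac{1}{\left(-5\right) c} = - \frac{1}{5 c}$)
$\left(J{\left(360 \right)} + \left(945988 + 629522\right)\right) + 3262980 = \left(- \frac{1}{5 \cdot 360} + \left(945988 + 629522\right)\right) + 3262980 = \left(\left(- \frac{1}{5}\right) \frac{1}{360} + 1575510\right) + 3262980 = \left(- \frac{1}{1800} + 1575510\right) + 3262980 = \frac{2835917999}{1800} + 3262980 = \frac{8709281999}{1800}$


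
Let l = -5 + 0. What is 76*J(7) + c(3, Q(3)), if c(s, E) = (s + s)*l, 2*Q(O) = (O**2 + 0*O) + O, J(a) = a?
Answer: 502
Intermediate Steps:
Q(O) = O/2 + O**2/2 (Q(O) = ((O**2 + 0*O) + O)/2 = ((O**2 + 0) + O)/2 = (O**2 + O)/2 = (O + O**2)/2 = O/2 + O**2/2)
l = -5
c(s, E) = -10*s (c(s, E) = (s + s)*(-5) = (2*s)*(-5) = -10*s)
76*J(7) + c(3, Q(3)) = 76*7 - 10*3 = 532 - 30 = 502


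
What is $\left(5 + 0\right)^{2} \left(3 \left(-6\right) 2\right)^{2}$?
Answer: $32400$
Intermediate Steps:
$\left(5 + 0\right)^{2} \left(3 \left(-6\right) 2\right)^{2} = 5^{2} \left(\left(-18\right) 2\right)^{2} = 25 \left(-36\right)^{2} = 25 \cdot 1296 = 32400$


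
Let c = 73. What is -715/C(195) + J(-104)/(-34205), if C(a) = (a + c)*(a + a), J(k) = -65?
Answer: -54347/11000328 ≈ -0.0049405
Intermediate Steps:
C(a) = 2*a*(73 + a) (C(a) = (a + 73)*(a + a) = (73 + a)*(2*a) = 2*a*(73 + a))
-715/C(195) + J(-104)/(-34205) = -715*1/(390*(73 + 195)) - 65/(-34205) = -715/(2*195*268) - 65*(-1/34205) = -715/104520 + 13/6841 = -715*1/104520 + 13/6841 = -11/1608 + 13/6841 = -54347/11000328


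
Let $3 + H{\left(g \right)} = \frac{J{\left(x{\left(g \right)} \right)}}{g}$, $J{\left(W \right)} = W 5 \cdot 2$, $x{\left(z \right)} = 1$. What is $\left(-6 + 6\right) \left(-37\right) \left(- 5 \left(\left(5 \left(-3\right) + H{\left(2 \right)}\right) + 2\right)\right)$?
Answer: $0$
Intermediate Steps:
$J{\left(W \right)} = 10 W$ ($J{\left(W \right)} = 5 W 2 = 10 W$)
$H{\left(g \right)} = -3 + \frac{10}{g}$ ($H{\left(g \right)} = -3 + \frac{10 \cdot 1}{g} = -3 + \frac{10}{g}$)
$\left(-6 + 6\right) \left(-37\right) \left(- 5 \left(\left(5 \left(-3\right) + H{\left(2 \right)}\right) + 2\right)\right) = \left(-6 + 6\right) \left(-37\right) \left(- 5 \left(\left(5 \left(-3\right) - \left(3 - \frac{10}{2}\right)\right) + 2\right)\right) = 0 \left(-37\right) \left(- 5 \left(\left(-15 + \left(-3 + 10 \cdot \frac{1}{2}\right)\right) + 2\right)\right) = 0 \left(- 5 \left(\left(-15 + \left(-3 + 5\right)\right) + 2\right)\right) = 0 \left(- 5 \left(\left(-15 + 2\right) + 2\right)\right) = 0 \left(- 5 \left(-13 + 2\right)\right) = 0 \left(\left(-5\right) \left(-11\right)\right) = 0 \cdot 55 = 0$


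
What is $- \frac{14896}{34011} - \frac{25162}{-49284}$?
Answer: $\frac{6758351}{93122118} \approx 0.072575$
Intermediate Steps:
$- \frac{14896}{34011} - \frac{25162}{-49284} = \left(-14896\right) \frac{1}{34011} - - \frac{12581}{24642} = - \frac{14896}{34011} + \frac{12581}{24642} = \frac{6758351}{93122118}$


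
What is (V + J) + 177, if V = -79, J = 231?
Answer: 329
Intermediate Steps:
(V + J) + 177 = (-79 + 231) + 177 = 152 + 177 = 329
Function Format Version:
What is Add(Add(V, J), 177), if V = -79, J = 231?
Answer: 329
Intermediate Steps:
Add(Add(V, J), 177) = Add(Add(-79, 231), 177) = Add(152, 177) = 329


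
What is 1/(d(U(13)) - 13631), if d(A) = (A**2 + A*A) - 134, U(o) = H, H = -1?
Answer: -1/13763 ≈ -7.2659e-5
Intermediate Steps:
U(o) = -1
d(A) = -134 + 2*A**2 (d(A) = (A**2 + A**2) - 134 = 2*A**2 - 134 = -134 + 2*A**2)
1/(d(U(13)) - 13631) = 1/((-134 + 2*(-1)**2) - 13631) = 1/((-134 + 2*1) - 13631) = 1/((-134 + 2) - 13631) = 1/(-132 - 13631) = 1/(-13763) = -1/13763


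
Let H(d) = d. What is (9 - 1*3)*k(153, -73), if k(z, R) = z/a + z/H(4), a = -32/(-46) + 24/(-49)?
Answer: 543915/116 ≈ 4688.9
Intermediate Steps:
a = 232/1127 (a = -32*(-1/46) + 24*(-1/49) = 16/23 - 24/49 = 232/1127 ≈ 0.20586)
k(z, R) = 1185*z/232 (k(z, R) = z/(232/1127) + z/4 = z*(1127/232) + z*(¼) = 1127*z/232 + z/4 = 1185*z/232)
(9 - 1*3)*k(153, -73) = (9 - 1*3)*((1185/232)*153) = (9 - 3)*(181305/232) = 6*(181305/232) = 543915/116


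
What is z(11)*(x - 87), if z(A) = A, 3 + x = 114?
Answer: 264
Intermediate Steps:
x = 111 (x = -3 + 114 = 111)
z(11)*(x - 87) = 11*(111 - 87) = 11*24 = 264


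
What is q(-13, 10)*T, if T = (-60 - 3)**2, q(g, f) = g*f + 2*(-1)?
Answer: -523908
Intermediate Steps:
q(g, f) = -2 + f*g (q(g, f) = f*g - 2 = -2 + f*g)
T = 3969 (T = (-63)**2 = 3969)
q(-13, 10)*T = (-2 + 10*(-13))*3969 = (-2 - 130)*3969 = -132*3969 = -523908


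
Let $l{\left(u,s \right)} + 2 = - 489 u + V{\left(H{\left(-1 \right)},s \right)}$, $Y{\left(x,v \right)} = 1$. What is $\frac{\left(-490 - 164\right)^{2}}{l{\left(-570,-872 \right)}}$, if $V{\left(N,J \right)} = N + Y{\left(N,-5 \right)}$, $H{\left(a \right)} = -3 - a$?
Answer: $\frac{142572}{92909} \approx 1.5345$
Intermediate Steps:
$V{\left(N,J \right)} = 1 + N$ ($V{\left(N,J \right)} = N + 1 = 1 + N$)
$l{\left(u,s \right)} = -3 - 489 u$ ($l{\left(u,s \right)} = -2 - \left(1 + 489 u\right) = -3 - 489 u$)
$\frac{\left(-490 - 164\right)^{2}}{l{\left(-570,-872 \right)}} = \frac{\left(-490 - 164\right)^{2}}{-3 - -278730} = \frac{\left(-654\right)^{2}}{-3 + 278730} = \frac{427716}{278727} = 427716 \cdot \frac{1}{278727} = \frac{142572}{92909}$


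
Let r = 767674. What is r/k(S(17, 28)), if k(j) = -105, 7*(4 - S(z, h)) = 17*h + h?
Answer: -767674/105 ≈ -7311.2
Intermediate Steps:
S(z, h) = 4 - 18*h/7 (S(z, h) = 4 - (17*h + h)/7 = 4 - 18*h/7)
r/k(S(17, 28)) = 767674/(-105) = 767674*(-1/105) = -767674/105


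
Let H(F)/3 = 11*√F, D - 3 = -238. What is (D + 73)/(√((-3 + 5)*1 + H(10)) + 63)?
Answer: -162/(63 + √(2 + 33*√10)) ≈ -2.2097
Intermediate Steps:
D = -235 (D = 3 - 238 = -235)
H(F) = 33*√F (H(F) = 3*(11*√F) = 33*√F)
(D + 73)/(√((-3 + 5)*1 + H(10)) + 63) = (-235 + 73)/(√((-3 + 5)*1 + 33*√10) + 63) = -162/(√(2*1 + 33*√10) + 63) = -162/(√(2 + 33*√10) + 63) = -162/(63 + √(2 + 33*√10))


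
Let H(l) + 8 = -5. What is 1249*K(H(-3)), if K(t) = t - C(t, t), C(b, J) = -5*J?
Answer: -97422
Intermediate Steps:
H(l) = -13 (H(l) = -8 - 5 = -13)
K(t) = 6*t (K(t) = t - (-5)*t = t + 5*t = 6*t)
1249*K(H(-3)) = 1249*(6*(-13)) = 1249*(-78) = -97422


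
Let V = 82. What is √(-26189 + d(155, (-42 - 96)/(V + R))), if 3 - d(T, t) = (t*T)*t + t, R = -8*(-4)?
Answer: 4*I*√595919/19 ≈ 162.52*I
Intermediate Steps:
R = 32
d(T, t) = 3 - t - T*t² (d(T, t) = 3 - ((t*T)*t + t) = 3 - ((T*t)*t + t) = 3 - (T*t² + t) = 3 - (t + T*t²) = 3 + (-t - T*t²) = 3 - t - T*t²)
√(-26189 + d(155, (-42 - 96)/(V + R))) = √(-26189 + (3 - (-42 - 96)/(82 + 32) - 1*155*((-42 - 96)/(82 + 32))²)) = √(-26189 + (3 - (-138)/114 - 1*155*(-138/114)²)) = √(-26189 + (3 - (-138)/114 - 1*155*(-138*1/114)²)) = √(-26189 + (3 - 1*(-23/19) - 1*155*(-23/19)²)) = √(-26189 + (3 + 23/19 - 1*155*529/361)) = √(-26189 + (3 + 23/19 - 81995/361)) = √(-26189 - 80475/361) = √(-9534704/361) = 4*I*√595919/19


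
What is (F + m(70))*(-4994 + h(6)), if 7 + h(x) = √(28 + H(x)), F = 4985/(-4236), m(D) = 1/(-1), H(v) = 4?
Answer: 15371407/1412 - 9221*√2/1059 ≈ 10874.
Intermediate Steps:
m(D) = -1
F = -4985/4236 (F = 4985*(-1/4236) = -4985/4236 ≈ -1.1768)
h(x) = -7 + 4*√2 (h(x) = -7 + √(28 + 4) = -7 + √32 = -7 + 4*√2)
(F + m(70))*(-4994 + h(6)) = (-4985/4236 - 1)*(-4994 + (-7 + 4*√2)) = -9221*(-5001 + 4*√2)/4236 = 15371407/1412 - 9221*√2/1059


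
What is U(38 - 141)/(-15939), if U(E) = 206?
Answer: -206/15939 ≈ -0.012924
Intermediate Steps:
U(38 - 141)/(-15939) = 206/(-15939) = 206*(-1/15939) = -206/15939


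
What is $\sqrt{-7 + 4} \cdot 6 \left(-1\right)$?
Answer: $- 6 i \sqrt{3} \approx - 10.392 i$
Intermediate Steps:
$\sqrt{-7 + 4} \cdot 6 \left(-1\right) = \sqrt{-3} \cdot 6 \left(-1\right) = i \sqrt{3} \cdot 6 \left(-1\right) = 6 i \sqrt{3} \left(-1\right) = - 6 i \sqrt{3}$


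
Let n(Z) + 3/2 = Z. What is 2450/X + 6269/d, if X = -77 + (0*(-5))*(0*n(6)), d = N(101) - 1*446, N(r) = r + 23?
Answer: -181659/3542 ≈ -51.287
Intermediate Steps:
n(Z) = -3/2 + Z
N(r) = 23 + r
d = -322 (d = (23 + 101) - 1*446 = 124 - 446 = -322)
X = -77 (X = -77 + (0*(-5))*(0*(-3/2 + 6)) = -77 + 0*(0*(9/2)) = -77 + 0*0 = -77 + 0 = -77)
2450/X + 6269/d = 2450/(-77) + 6269/(-322) = 2450*(-1/77) + 6269*(-1/322) = -350/11 - 6269/322 = -181659/3542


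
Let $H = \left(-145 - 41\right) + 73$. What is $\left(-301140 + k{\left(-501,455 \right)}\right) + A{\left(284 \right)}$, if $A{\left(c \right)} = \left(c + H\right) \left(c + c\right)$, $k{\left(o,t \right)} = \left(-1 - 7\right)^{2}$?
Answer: $-203948$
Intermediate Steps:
$k{\left(o,t \right)} = 64$ ($k{\left(o,t \right)} = \left(-8\right)^{2} = 64$)
$H = -113$ ($H = -186 + 73 = -113$)
$A{\left(c \right)} = 2 c \left(-113 + c\right)$ ($A{\left(c \right)} = \left(c - 113\right) \left(c + c\right) = \left(-113 + c\right) 2 c = 2 c \left(-113 + c\right)$)
$\left(-301140 + k{\left(-501,455 \right)}\right) + A{\left(284 \right)} = \left(-301140 + 64\right) + 2 \cdot 284 \left(-113 + 284\right) = -301076 + 2 \cdot 284 \cdot 171 = -301076 + 97128 = -203948$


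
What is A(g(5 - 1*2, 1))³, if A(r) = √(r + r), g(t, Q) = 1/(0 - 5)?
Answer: -2*I*√10/25 ≈ -0.25298*I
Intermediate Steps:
g(t, Q) = -⅕ (g(t, Q) = 1/(-5) = -⅕)
A(r) = √2*√r (A(r) = √(2*r) = √2*√r)
A(g(5 - 1*2, 1))³ = (√2*√(-⅕))³ = (√2*(I*√5/5))³ = (I*√10/5)³ = -2*I*√10/25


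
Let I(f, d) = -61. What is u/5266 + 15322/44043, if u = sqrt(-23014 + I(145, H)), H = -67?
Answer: 15322/44043 + 5*I*sqrt(923)/5266 ≈ 0.34789 + 0.028846*I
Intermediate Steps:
u = 5*I*sqrt(923) (u = sqrt(-23014 - 61) = sqrt(-23075) = 5*I*sqrt(923) ≈ 151.9*I)
u/5266 + 15322/44043 = (5*I*sqrt(923))/5266 + 15322/44043 = (5*I*sqrt(923))*(1/5266) + 15322*(1/44043) = 5*I*sqrt(923)/5266 + 15322/44043 = 15322/44043 + 5*I*sqrt(923)/5266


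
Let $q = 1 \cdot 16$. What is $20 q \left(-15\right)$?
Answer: $-4800$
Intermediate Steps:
$q = 16$
$20 q \left(-15\right) = 20 \cdot 16 \left(-15\right) = 320 \left(-15\right) = -4800$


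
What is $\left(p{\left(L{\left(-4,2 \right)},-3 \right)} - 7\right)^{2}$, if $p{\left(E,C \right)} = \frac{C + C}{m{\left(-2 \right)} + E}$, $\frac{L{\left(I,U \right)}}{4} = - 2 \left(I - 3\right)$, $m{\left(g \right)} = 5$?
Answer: $\frac{187489}{3721} \approx 50.387$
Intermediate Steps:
$L{\left(I,U \right)} = 24 - 8 I$ ($L{\left(I,U \right)} = 4 \left(- 2 \left(I - 3\right)\right) = 4 \left(- 2 \left(-3 + I\right)\right) = 4 \left(6 - 2 I\right) = 24 - 8 I$)
$p{\left(E,C \right)} = \frac{2 C}{5 + E}$ ($p{\left(E,C \right)} = \frac{C + C}{5 + E} = \frac{2 C}{5 + E}$)
$\left(p{\left(L{\left(-4,2 \right)},-3 \right)} - 7\right)^{2} = \left(2 \left(-3\right) \frac{1}{5 + \left(24 - -32\right)} - 7\right)^{2} = \left(2 \left(-3\right) \frac{1}{5 + \left(24 + 32\right)} - 7\right)^{2} = \left(2 \left(-3\right) \frac{1}{5 + 56} - 7\right)^{2} = \left(2 \left(-3\right) \frac{1}{61} - 7\right)^{2} = \left(- \frac{6}{61} - 7\right)^{2} = \left(- \frac{433}{61}\right)^{2} = \frac{187489}{3721}$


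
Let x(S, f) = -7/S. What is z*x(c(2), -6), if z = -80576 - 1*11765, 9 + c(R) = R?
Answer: -92341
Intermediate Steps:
c(R) = -9 + R
z = -92341 (z = -80576 - 11765 = -92341)
z*x(c(2), -6) = -(-646387)/(-9 + 2) = -(-646387)/(-7) = -(-646387)*(-1)/7 = -92341*1 = -92341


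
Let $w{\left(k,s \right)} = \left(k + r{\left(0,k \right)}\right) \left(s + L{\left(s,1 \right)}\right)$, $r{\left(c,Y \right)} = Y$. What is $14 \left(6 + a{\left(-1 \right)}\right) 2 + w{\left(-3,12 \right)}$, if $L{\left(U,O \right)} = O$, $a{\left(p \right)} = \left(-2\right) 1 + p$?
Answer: $6$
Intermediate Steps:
$a{\left(p \right)} = -2 + p$
$w{\left(k,s \right)} = 2 k \left(1 + s\right)$ ($w{\left(k,s \right)} = \left(k + k\right) \left(s + 1\right) = 2 k \left(1 + s\right)$)
$14 \left(6 + a{\left(-1 \right)}\right) 2 + w{\left(-3,12 \right)} = 14 \left(6 - 3\right) 2 + 2 \left(-3\right) \left(1 + 12\right) = 14 \left(6 - 3\right) 2 + 2 \left(-3\right) 13 = 14 \cdot 3 \cdot 2 - 78 = 14 \cdot 6 - 78 = 84 - 78 = 6$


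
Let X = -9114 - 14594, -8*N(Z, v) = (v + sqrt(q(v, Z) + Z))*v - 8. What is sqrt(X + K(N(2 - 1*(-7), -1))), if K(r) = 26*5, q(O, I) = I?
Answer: I*sqrt(23578) ≈ 153.55*I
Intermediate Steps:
N(Z, v) = 1 - v*(v + sqrt(2)*sqrt(Z))/8 (N(Z, v) = -((v + sqrt(Z + Z))*v - 8)/8 = -((v + sqrt(2*Z))*v - 8)/8 = -((v + sqrt(2)*sqrt(Z))*v - 8)/8 = -(v*(v + sqrt(2)*sqrt(Z)) - 8)/8 = -(-8 + v*(v + sqrt(2)*sqrt(Z)))/8 = 1 - v*(v + sqrt(2)*sqrt(Z))/8)
K(r) = 130
X = -23708
sqrt(X + K(N(2 - 1*(-7), -1))) = sqrt(-23708 + 130) = sqrt(-23578) = I*sqrt(23578)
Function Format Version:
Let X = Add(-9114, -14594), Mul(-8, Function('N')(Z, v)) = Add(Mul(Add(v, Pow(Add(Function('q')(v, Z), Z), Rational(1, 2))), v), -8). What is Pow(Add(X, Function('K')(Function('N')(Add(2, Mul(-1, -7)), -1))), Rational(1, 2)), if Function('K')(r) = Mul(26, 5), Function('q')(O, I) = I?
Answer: Mul(I, Pow(23578, Rational(1, 2))) ≈ Mul(153.55, I)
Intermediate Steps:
Function('N')(Z, v) = Add(1, Mul(Rational(-1, 8), v, Add(v, Mul(Pow(2, Rational(1, 2)), Pow(Z, Rational(1, 2)))))) (Function('N')(Z, v) = Mul(Rational(-1, 8), Add(Mul(Add(v, Pow(Add(Z, Z), Rational(1, 2))), v), -8)) = Mul(Rational(-1, 8), Add(Mul(Add(v, Pow(Mul(2, Z), Rational(1, 2))), v), -8)) = Mul(Rational(-1, 8), Add(Mul(Add(v, Mul(Pow(2, Rational(1, 2)), Pow(Z, Rational(1, 2)))), v), -8)) = Mul(Rational(-1, 8), Add(Mul(v, Add(v, Mul(Pow(2, Rational(1, 2)), Pow(Z, Rational(1, 2))))), -8)) = Mul(Rational(-1, 8), Add(-8, Mul(v, Add(v, Mul(Pow(2, Rational(1, 2)), Pow(Z, Rational(1, 2))))))) = Add(1, Mul(Rational(-1, 8), v, Add(v, Mul(Pow(2, Rational(1, 2)), Pow(Z, Rational(1, 2)))))))
Function('K')(r) = 130
X = -23708
Pow(Add(X, Function('K')(Function('N')(Add(2, Mul(-1, -7)), -1))), Rational(1, 2)) = Pow(Add(-23708, 130), Rational(1, 2)) = Pow(-23578, Rational(1, 2)) = Mul(I, Pow(23578, Rational(1, 2)))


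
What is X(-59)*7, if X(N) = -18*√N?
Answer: -126*I*√59 ≈ -967.82*I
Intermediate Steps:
X(-59)*7 = -18*I*√59*7 = -126*I*√59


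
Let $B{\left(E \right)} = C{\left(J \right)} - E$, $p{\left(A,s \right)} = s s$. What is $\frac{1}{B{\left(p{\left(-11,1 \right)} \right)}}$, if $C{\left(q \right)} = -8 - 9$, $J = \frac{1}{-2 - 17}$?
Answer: $- \frac{1}{18} \approx -0.055556$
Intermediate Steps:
$J = - \frac{1}{19}$ ($J = \frac{1}{-19} = - \frac{1}{19} \approx -0.052632$)
$C{\left(q \right)} = -17$ ($C{\left(q \right)} = -8 - 9 = -17$)
$p{\left(A,s \right)} = s^{2}$
$B{\left(E \right)} = -17 - E$
$\frac{1}{B{\left(p{\left(-11,1 \right)} \right)}} = \frac{1}{-17 - 1^{2}} = \frac{1}{-17 - 1} = \frac{1}{-18} = - \frac{1}{18}$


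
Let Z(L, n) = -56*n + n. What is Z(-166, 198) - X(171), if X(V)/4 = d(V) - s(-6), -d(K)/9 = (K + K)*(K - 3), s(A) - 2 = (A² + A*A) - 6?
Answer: 2057798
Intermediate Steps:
s(A) = -4 + 2*A² (s(A) = 2 + ((A² + A*A) - 6) = 2 + ((A² + A²) - 6) = 2 + (2*A² - 6) = 2 + (-6 + 2*A²) = -4 + 2*A²)
Z(L, n) = -55*n
d(K) = -18*K*(-3 + K) (d(K) = -9*(K + K)*(K - 3) = -9*2*K*(-3 + K) = -18*K*(-3 + K))
X(V) = -272 + 72*V*(3 - V) (X(V) = 4*(18*V*(3 - V) - (-4 + 2*(-6)²)) = 4*(18*V*(3 - V) - (-4 + 2*36)) = 4*(18*V*(3 - V) - (-4 + 72)) = 4*(18*V*(3 - V) - 1*68) = 4*(18*V*(3 - V) - 68) = 4*(-68 + 18*V*(3 - V)) = -272 + 72*V*(3 - V))
Z(-166, 198) - X(171) = -55*198 - (-272 - 72*171² + 216*171) = -10890 - (-272 - 72*29241 + 36936) = -10890 - (-272 - 2105352 + 36936) = -10890 - 1*(-2068688) = -10890 + 2068688 = 2057798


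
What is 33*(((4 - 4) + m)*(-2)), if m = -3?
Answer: 198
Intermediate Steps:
33*(((4 - 4) + m)*(-2)) = 33*(((4 - 4) - 3)*(-2)) = 33*((0 - 3)*(-2)) = 33*(-3*(-2)) = 33*6 = 198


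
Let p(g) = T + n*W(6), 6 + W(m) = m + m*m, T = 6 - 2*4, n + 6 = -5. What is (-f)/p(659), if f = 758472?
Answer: 379236/199 ≈ 1905.7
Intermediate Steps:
n = -11 (n = -6 - 5 = -11)
T = -2 (T = 6 - 8 = -2)
W(m) = -6 + m + m**2 (W(m) = -6 + (m + m*m) = -6 + (m + m**2) = -6 + m + m**2)
p(g) = -398 (p(g) = -2 - 11*(-6 + 6 + 6**2) = -2 - 11*(-6 + 6 + 36) = -2 - 11*36 = -2 - 396 = -398)
(-f)/p(659) = -1*758472/(-398) = -758472*(-1/398) = 379236/199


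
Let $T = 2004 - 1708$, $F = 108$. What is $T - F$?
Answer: $188$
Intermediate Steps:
$T = 296$
$T - F = 296 - 108 = 188$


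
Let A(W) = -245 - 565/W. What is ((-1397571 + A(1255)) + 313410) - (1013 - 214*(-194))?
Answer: -282860798/251 ≈ -1.1269e+6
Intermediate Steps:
((-1397571 + A(1255)) + 313410) - (1013 - 214*(-194)) = ((-1397571 + (-245 - 565/1255)) + 313410) - (1013 - 214*(-194)) = ((-1397571 + (-245 - 565*1/1255)) + 313410) - (1013 + 41516) = ((-1397571 + (-245 - 113/251)) + 313410) - 1*42529 = ((-1397571 - 61608/251) + 313410) - 42529 = (-350851929/251 + 313410) - 42529 = -272186019/251 - 42529 = -282860798/251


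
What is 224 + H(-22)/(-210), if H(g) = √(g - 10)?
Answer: 224 - 2*I*√2/105 ≈ 224.0 - 0.026937*I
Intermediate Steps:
H(g) = √(-10 + g)
224 + H(-22)/(-210) = 224 + √(-10 - 22)/(-210) = 224 + √(-32)*(-1/210) = 224 + (4*I*√2)*(-1/210) = 224 - 2*I*√2/105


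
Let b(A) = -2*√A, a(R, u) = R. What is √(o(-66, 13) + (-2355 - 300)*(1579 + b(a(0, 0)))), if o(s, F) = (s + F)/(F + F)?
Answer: I*√2833958998/26 ≈ 2047.5*I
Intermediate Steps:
o(s, F) = (F + s)/(2*F) (o(s, F) = (F + s)/((2*F)) = (F + s)*(1/(2*F)) = (F + s)/(2*F))
√(o(-66, 13) + (-2355 - 300)*(1579 + b(a(0, 0)))) = √((½)*(13 - 66)/13 + (-2355 - 300)*(1579 - 2*√0)) = √((½)*(1/13)*(-53) - 2655*(1579 - 2*0)) = √(-53/26 - 2655*(1579 + 0)) = √(-53/26 - 2655*1579) = √(-53/26 - 4192245) = √(-108998423/26) = I*√2833958998/26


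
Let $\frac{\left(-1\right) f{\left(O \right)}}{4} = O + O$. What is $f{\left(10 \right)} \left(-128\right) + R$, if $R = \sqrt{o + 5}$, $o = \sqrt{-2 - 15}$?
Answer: $10240 + \sqrt{5 + i \sqrt{17}} \approx 10242.0 + 0.86045 i$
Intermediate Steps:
$o = i \sqrt{17}$ ($o = \sqrt{-17} = i \sqrt{17} \approx 4.1231 i$)
$f{\left(O \right)} = - 8 O$ ($f{\left(O \right)} = - 4 \left(O + O\right) = - 4 \cdot 2 O = - 8 O$)
$R = \sqrt{5 + i \sqrt{17}}$ ($R = \sqrt{i \sqrt{17} + 5} = \sqrt{5 + i \sqrt{17}} \approx 2.3959 + 0.86045 i$)
$f{\left(10 \right)} \left(-128\right) + R = \left(-8\right) 10 \left(-128\right) + \sqrt{5 + i \sqrt{17}} = \left(-80\right) \left(-128\right) + \sqrt{5 + i \sqrt{17}} = 10240 + \sqrt{5 + i \sqrt{17}}$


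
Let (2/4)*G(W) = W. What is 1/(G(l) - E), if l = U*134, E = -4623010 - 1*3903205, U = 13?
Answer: 1/8529699 ≈ 1.1724e-7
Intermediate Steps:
E = -8526215 (E = -4623010 - 3903205 = -8526215)
l = 1742 (l = 13*134 = 1742)
G(W) = 2*W
1/(G(l) - E) = 1/(2*1742 - 1*(-8526215)) = 1/(3484 + 8526215) = 1/8529699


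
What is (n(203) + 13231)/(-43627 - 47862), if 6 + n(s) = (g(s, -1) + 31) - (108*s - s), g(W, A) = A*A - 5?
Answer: 8469/91489 ≈ 0.092569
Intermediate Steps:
g(W, A) = -5 + A² (g(W, A) = A² - 5 = -5 + A²)
n(s) = 21 - 107*s (n(s) = -6 + (((-5 + (-1)²) + 31) - (108*s - s)) = -6 + (((-5 + 1) + 31) - 107*s) = -6 + ((-4 + 31) - 107*s) = -6 + (27 - 107*s) = 21 - 107*s)
(n(203) + 13231)/(-43627 - 47862) = ((21 - 107*203) + 13231)/(-43627 - 47862) = ((21 - 21721) + 13231)/(-91489) = (-21700 + 13231)*(-1/91489) = -8469*(-1/91489) = 8469/91489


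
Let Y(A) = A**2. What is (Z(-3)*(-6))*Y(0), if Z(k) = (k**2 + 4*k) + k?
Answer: 0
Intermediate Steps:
Z(k) = k**2 + 5*k
(Z(-3)*(-6))*Y(0) = (-3*(5 - 3)*(-6))*0**2 = (-3*2*(-6))*0 = -6*(-6)*0 = 36*0 = 0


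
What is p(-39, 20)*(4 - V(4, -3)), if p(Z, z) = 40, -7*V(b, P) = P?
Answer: 1000/7 ≈ 142.86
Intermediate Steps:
V(b, P) = -P/7
p(-39, 20)*(4 - V(4, -3)) = 40*(4 - (-1)*(-3)/7) = 40*(4 - 1*3/7) = 40*(4 - 3/7) = 40*(25/7) = 1000/7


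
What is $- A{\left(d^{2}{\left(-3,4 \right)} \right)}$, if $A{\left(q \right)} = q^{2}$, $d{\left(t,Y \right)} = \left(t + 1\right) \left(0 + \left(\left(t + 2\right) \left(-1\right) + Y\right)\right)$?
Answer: $-10000$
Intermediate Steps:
$d{\left(t,Y \right)} = \left(1 + t\right) \left(-2 + Y - t\right)$ ($d{\left(t,Y \right)} = \left(1 + t\right) \left(0 + \left(\left(2 + t\right) \left(-1\right) + Y\right)\right) = \left(1 + t\right) \left(0 - \left(2 + t - Y\right)\right) = \left(1 + t\right) \left(-2 + Y - t\right)$)
$- A{\left(d^{2}{\left(-3,4 \right)} \right)} = - \left(\left(-2 + 4 - \left(-3\right)^{2} - -9 + 4 \left(-3\right)\right)^{2}\right)^{2} = - \left(\left(-2 + 4 - 9 + 9 - 12\right)^{2}\right)^{2} = - \left(\left(-10\right)^{2}\right)^{2} = - 100^{2} = \left(-1\right) 10000 = -10000$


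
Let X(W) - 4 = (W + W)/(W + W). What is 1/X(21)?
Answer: ⅕ ≈ 0.20000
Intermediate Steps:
X(W) = 5 (X(W) = 4 + (W + W)/(W + W) = 4 + (2*W)/((2*W)) = 4 + (2*W)*(1/(2*W)) = 4 + 1 = 5)
1/X(21) = 1/5 = ⅕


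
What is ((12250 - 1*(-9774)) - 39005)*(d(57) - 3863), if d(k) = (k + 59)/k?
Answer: 3737093575/57 ≈ 6.5563e+7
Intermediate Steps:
d(k) = (59 + k)/k
((12250 - 1*(-9774)) - 39005)*(d(57) - 3863) = ((12250 - 1*(-9774)) - 39005)*((59 + 57)/57 - 3863) = ((12250 + 9774) - 39005)*((1/57)*116 - 3863) = (22024 - 39005)*(116/57 - 3863) = -16981*(-220075/57) = 3737093575/57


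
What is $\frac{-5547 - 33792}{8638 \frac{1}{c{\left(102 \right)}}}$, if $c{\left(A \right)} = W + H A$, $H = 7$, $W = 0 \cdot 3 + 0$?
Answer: $- \frac{2006289}{617} \approx -3251.7$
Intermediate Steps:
$W = 0$ ($W = 0 + 0 = 0$)
$c{\left(A \right)} = 7 A$ ($c{\left(A \right)} = 0 + 7 A = 7 A$)
$\frac{-5547 - 33792}{8638 \frac{1}{c{\left(102 \right)}}} = \frac{-5547 - 33792}{8638 \frac{1}{7 \cdot 102}} = \frac{-5547 - 33792}{8638 \cdot \frac{1}{714}} = - \frac{39339}{8638 \cdot \frac{1}{714}} = - \frac{39339}{\frac{617}{51}} = \left(-39339\right) \frac{51}{617} = - \frac{2006289}{617}$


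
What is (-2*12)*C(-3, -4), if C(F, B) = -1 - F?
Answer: -48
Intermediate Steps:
(-2*12)*C(-3, -4) = (-2*12)*(-1 - 1*(-3)) = -24*(-1 + 3) = -24*2 = -48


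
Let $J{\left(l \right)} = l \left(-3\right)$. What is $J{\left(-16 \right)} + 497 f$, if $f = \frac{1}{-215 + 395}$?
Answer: $\frac{9137}{180} \approx 50.761$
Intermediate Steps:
$J{\left(l \right)} = - 3 l$
$f = \frac{1}{180} \approx 0.0055556$
$J{\left(-16 \right)} + 497 f = \left(-3\right) \left(-16\right) + 497 \cdot \frac{1}{180} = 48 + \frac{497}{180} = \frac{9137}{180}$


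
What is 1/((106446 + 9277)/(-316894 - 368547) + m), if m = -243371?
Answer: -22111/5381179914 ≈ -4.1090e-6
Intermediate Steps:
1/((106446 + 9277)/(-316894 - 368547) + m) = 1/((106446 + 9277)/(-316894 - 368547) - 243371) = 1/(115723/(-685441) - 243371) = 1/(115723*(-1/685441) - 243371) = 1/(-3733/22111 - 243371) = 1/(-5381179914/22111) = -22111/5381179914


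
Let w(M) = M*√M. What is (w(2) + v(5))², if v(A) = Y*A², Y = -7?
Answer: 30633 - 700*√2 ≈ 29643.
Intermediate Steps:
w(M) = M^(3/2)
v(A) = -7*A²
(w(2) + v(5))² = (2^(3/2) - 7*5²)² = (2*√2 - 7*25)² = (2*√2 - 175)² = (-175 + 2*√2)²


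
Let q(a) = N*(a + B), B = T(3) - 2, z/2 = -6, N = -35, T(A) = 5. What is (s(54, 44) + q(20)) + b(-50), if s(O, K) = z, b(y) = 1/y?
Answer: -40851/50 ≈ -817.02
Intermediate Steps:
z = -12 (z = 2*(-6) = -12)
s(O, K) = -12
B = 3 (B = 5 - 2 = 3)
q(a) = -105 - 35*a (q(a) = -35*(a + 3) = -35*(3 + a) = -105 - 35*a)
(s(54, 44) + q(20)) + b(-50) = (-12 + (-105 - 35*20)) + 1/(-50) = (-12 + (-105 - 700)) - 1/50 = (-12 - 805) - 1/50 = -817 - 1/50 = -40851/50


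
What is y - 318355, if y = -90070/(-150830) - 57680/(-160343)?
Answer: -769924439926654/2418453469 ≈ -3.1835e+5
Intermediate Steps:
y = 2314196841/2418453469 (y = -90070*(-1/150830) - 57680*(-1/160343) = 9007/15083 + 57680/160343 = 2314196841/2418453469 ≈ 0.95689)
y - 318355 = 2314196841/2418453469 - 318355 = -769924439926654/2418453469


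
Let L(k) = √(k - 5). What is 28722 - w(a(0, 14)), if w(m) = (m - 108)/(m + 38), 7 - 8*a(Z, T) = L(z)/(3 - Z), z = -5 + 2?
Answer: 25004813569/870497 + 7008*I*√2/870497 ≈ 28725.0 + 0.011385*I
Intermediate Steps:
z = -3
L(k) = √(-5 + k)
a(Z, T) = 7/8 - I*√2/(4*(3 - Z)) (a(Z, T) = 7/8 - √(-5 - 3)/(8*(3 - Z)) = 7/8 - √(-8)/(8*(3 - Z)) = 7/8 - 2*I*√2/(8*(3 - Z)) = 7/8 - I*√2/(4*(3 - Z)))
w(m) = (-108 + m)/(38 + m)
28722 - w(a(0, 14)) = 28722 - (-108 + (-21 + 7*0 + 2*I*√2)/(8*(-3 + 0)))/(38 + (-21 + 7*0 + 2*I*√2)/(8*(-3 + 0))) = 28722 - (-108 + (⅛)*(-21 + 0 + 2*I*√2)/(-3))/(38 + (⅛)*(-21 + 0 + 2*I*√2)/(-3)) = 28722 - (-108 + (⅛)*(-⅓)*(-21 + 2*I*√2))/(38 + (⅛)*(-⅓)*(-21 + 2*I*√2)) = 28722 - (-108 + (7/8 - I*√2/12))/(38 + (7/8 - I*√2/12)) = 28722 - (-857/8 - I*√2/12)/(311/8 - I*√2/12)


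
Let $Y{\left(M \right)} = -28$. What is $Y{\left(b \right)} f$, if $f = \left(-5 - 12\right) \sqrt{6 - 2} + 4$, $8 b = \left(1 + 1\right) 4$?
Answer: $840$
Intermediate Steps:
$b = 1$ ($b = \frac{\left(1 + 1\right) 4}{8} = \frac{2 \cdot 4}{8} = \frac{1}{8} \cdot 8 = 1$)
$f = -30$ ($f = \left(-5 - 12\right) \sqrt{4} + 4 = \left(-17\right) 2 + 4 = -34 + 4 = -30$)
$Y{\left(b \right)} f = \left(-28\right) \left(-30\right) = 840$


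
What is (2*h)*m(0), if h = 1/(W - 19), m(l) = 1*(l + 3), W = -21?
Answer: -3/20 ≈ -0.15000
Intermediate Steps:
m(l) = 3 + l (m(l) = 1*(3 + l) = 3 + l)
h = -1/40 (h = 1/(-21 - 19) = 1/(-40) = -1/40 ≈ -0.025000)
(2*h)*m(0) = (2*(-1/40))*(3 + 0) = -1/20*3 = -3/20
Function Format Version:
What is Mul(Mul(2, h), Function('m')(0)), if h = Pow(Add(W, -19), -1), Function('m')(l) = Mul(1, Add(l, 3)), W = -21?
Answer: Rational(-3, 20) ≈ -0.15000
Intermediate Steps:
Function('m')(l) = Add(3, l) (Function('m')(l) = Mul(1, Add(3, l)) = Add(3, l))
h = Rational(-1, 40) (h = Pow(Add(-21, -19), -1) = Pow(-40, -1) = Rational(-1, 40) ≈ -0.025000)
Mul(Mul(2, h), Function('m')(0)) = Mul(Mul(2, Rational(-1, 40)), Add(3, 0)) = Mul(Rational(-1, 20), 3) = Rational(-3, 20)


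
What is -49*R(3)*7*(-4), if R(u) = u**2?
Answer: 12348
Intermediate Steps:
-49*R(3)*7*(-4) = -49*3**2*7*(-4) = -49*9*7*(-4) = -3087*(-4) = -49*(-252) = 12348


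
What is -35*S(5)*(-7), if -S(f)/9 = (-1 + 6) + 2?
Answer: -15435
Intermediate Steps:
S(f) = -63 (S(f) = -9*((-1 + 6) + 2) = -9*(5 + 2) = -9*7 = -63)
-35*S(5)*(-7) = -35*(-63)*(-7) = 2205*(-7) = -15435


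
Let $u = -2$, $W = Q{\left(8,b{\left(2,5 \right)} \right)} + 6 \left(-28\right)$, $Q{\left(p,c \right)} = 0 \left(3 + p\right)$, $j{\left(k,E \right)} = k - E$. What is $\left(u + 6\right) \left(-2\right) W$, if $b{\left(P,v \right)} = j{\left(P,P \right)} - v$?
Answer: $1344$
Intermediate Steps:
$b{\left(P,v \right)} = - v$ ($b{\left(P,v \right)} = \left(P - P\right) - v = 0 - v = - v$)
$Q{\left(p,c \right)} = 0$
$W = -168$ ($W = 0 + 6 \left(-28\right) = 0 - 168 = -168$)
$\left(u + 6\right) \left(-2\right) W = \left(-2 + 6\right) \left(-2\right) \left(-168\right) = 4 \left(-2\right) \left(-168\right) = \left(-8\right) \left(-168\right) = 1344$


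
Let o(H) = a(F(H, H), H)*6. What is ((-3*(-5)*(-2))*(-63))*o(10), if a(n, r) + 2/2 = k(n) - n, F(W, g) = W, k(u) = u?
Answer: -11340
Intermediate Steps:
a(n, r) = -1 (a(n, r) = -1 + (n - n) = -1 + 0 = -1)
o(H) = -6 (o(H) = -1*6 = -6)
((-3*(-5)*(-2))*(-63))*o(10) = ((-3*(-5)*(-2))*(-63))*(-6) = ((-1*(-15)*(-2))*(-63))*(-6) = ((15*(-2))*(-63))*(-6) = -30*(-63)*(-6) = 1890*(-6) = -11340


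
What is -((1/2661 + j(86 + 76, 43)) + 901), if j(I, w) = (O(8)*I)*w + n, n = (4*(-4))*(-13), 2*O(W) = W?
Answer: -77097154/2661 ≈ -28973.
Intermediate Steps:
O(W) = W/2
n = 208 (n = -16*(-13) = 208)
j(I, w) = 208 + 4*I*w (j(I, w) = (((½)*8)*I)*w + 208 = (4*I)*w + 208 = 4*I*w + 208 = 208 + 4*I*w)
-((1/2661 + j(86 + 76, 43)) + 901) = -((1/2661 + (208 + 4*(86 + 76)*43)) + 901) = -((1/2661 + (208 + 4*162*43)) + 901) = -((1/2661 + (208 + 27864)) + 901) = -((1/2661 + 28072) + 901) = -(74699593/2661 + 901) = -1*77097154/2661 = -77097154/2661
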